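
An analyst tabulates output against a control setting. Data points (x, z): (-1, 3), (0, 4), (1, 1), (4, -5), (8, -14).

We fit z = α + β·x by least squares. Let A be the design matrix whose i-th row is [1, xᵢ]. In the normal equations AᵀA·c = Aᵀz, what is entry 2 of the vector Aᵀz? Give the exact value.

Entry 2 ↔ basis x, so (Aᵀz)_{2} = Σᵢ (x)·zᵢ = (-1)·(3) + (0)·(4) + (1)·(1) + (4)·(-5) + (8)·(-14) = -134.

-134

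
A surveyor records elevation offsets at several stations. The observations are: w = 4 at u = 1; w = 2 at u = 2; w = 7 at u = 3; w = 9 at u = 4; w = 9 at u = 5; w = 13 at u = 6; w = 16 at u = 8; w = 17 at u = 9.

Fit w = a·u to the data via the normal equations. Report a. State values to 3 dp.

a = 1.987

Normal-equation sums: Σu·u = 236.
Moment sums: Σu·w = 469.
MᵀM·[a]ᵀ = Mᵀw becomes [[236]]·[a]ᵀ = [469]ᵀ.
a = 469/236 = 1.98729.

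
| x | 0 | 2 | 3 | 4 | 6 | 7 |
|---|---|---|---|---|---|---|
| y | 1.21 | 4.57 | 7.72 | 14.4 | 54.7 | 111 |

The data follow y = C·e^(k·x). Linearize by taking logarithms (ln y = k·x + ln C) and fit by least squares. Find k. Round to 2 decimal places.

Linearized form: ln y = k·x + ln C. From the 6 transformed points,
Over the data: Σx = 22.0000, Σ(x)² = 114.0000, Σln y = 15.1326, Σx·ln y = 76.8173.
Normal system: [[114.0000, 22.0000]; [22.0000, 6]]·[k, ln C]ᵀ = [76.8173, 15.1326]ᵀ.
Solving (det = 200.0000): k = 0.63994, ln C = 0.17566.

k = 0.64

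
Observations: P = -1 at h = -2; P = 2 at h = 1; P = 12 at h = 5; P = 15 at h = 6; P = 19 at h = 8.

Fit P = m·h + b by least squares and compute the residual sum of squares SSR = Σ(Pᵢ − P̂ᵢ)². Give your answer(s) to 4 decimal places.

SSR = 6.1718

Entries of XᵀX: Σh·h = 130, Σh = 18, Σ1 = 5.
For XᵀP: Σh·P = 306, ΣP = 47.
Determinant 130·5 − 18² = 326.
m = (306·5 − 18·47)/326 = 342/163; b = (130·47 − 18·306)/326 = 301/163.
Residuals: 220/163, -317/163, -55/163, 92/163, 60/163; SSR = 1006/163.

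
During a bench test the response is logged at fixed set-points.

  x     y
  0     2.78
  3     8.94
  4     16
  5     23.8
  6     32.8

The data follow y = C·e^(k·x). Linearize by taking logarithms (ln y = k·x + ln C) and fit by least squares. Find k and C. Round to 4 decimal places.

k = 0.4212, C = 2.7538

With ln yᵢ as the transformed response and xᵢ as the regressor:
Σx = 18.0000, Σ(x)² = 86.0000, Σln y = 12.6457, Σx·ln y = 54.4530.
Equations: 86.0000·k + 18.0000·ln C = 54.4530;  18.0000·k + 5·ln C = 12.6457.
Solving (det = 106.0000): k = 0.42115, ln C = 1.01298, so C = exp(1.01298) = 2.75380.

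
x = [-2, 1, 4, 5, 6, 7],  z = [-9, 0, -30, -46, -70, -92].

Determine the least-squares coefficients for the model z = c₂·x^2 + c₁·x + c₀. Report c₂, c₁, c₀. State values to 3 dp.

c₂ = -1.989, c₁ = 0.527, c₀ = 0.409

AᵀA·[c₂, c₁, c₀]ᵀ = Aᵀz reads: 4595·c₂ + 741·c₁ + 131·c₀ = -8694;  741·c₂ + 131·c₁ + 21·c₀ = -1396;  131·c₂ + 21·c₁ + 6·c₀ = -247.
(Σx^2·x^2 = 4595, Σx^2·x = 741, Σx^2 = 131, Σx·x = 131, Σx = 21, Σ1 = 6, Σx^2·z = -8694, Σx·z = -1396, Σz = -247.)
Solving the 3×3 system (Gaussian elimination) gives c₂ = -23801/11968, c₁ = 31547/59840, c₀ = 382/935.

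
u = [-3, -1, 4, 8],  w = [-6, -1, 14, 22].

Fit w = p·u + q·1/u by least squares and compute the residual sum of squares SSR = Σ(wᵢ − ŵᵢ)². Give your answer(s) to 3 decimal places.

Normal-equation sums: Σu·u = 90, Σu·1/u = 4, Σ1/u·1/u = 685/576.
Right-hand side: Σu·w = 251, Σ1/u·w = 37/4.
Eliminating q: (685/576)·(row 1) − 4·(row 2) gives (2913/32)·p = (685/576)·251 − 4·(37/4) = 150623/576, so p = 150623/52434.
Then q = ((37/4) − 4·(150623/52434))/(685/576) = -5488/2913.
Residuals: 11593/5826, -595/52434, 78140/26217, -19544/26217; SSR = 702557/52434.

SSR = 13.399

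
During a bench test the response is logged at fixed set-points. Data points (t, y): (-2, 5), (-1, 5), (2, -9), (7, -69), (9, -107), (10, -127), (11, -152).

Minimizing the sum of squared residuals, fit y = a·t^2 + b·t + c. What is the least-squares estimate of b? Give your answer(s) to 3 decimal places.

From the data, Σt^2·t^2 = 33636, Σt^2·t = 3402, Σt^2 = 360, Σt·t = 360, Σt = 36, Σ1 = 7.
For Mᵀy: Σt^2·y = -43151, Σt·y = -4421, Σy = -454.
MᵀM·[a, b, c]ᵀ = Mᵀy becomes [[33636, 3402, 360]; [3402, 360, 36]; [360, 36, 7]]·[a, b, c]ᵀ = [-43151, -4421, -454]ᵀ.
Row-reducing yields a = -88621/93282, b = -981139/279846, c = 31600/15547.

b = -3.506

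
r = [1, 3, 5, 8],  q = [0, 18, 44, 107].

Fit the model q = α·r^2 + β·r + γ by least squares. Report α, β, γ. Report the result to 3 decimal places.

With design matrix X, XᵀX = [[4803, 665, 99]; [665, 99, 17]; [99, 17, 4]] and Xᵀq = [8110, 1130, 169]ᵀ.
Row-reducing yields α = 2242/1639, β = 4757/1639, γ = -6459/1639.

α = 1.368, β = 2.902, γ = -3.941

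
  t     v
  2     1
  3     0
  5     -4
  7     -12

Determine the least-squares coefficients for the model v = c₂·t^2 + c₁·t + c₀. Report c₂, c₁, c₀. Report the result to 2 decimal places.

c₂ = -0.45, c₁ = 1.49, c₀ = -0.26

Sums needed: Σt^2·t^2 = 3123, Σt^2·t = 503, Σt^2 = 87, Σt·t = 87, Σt = 17, Σ1 = 4.
For Aᵀv: Σt^2·v = -684, Σt·v = -102, Σv = -15.
AᵀA·[c₂, c₁, c₀]ᵀ = Aᵀv becomes [[3123, 503, 87]; [503, 87, 17]; [87, 17, 4]]·[c₂, c₁, c₀]ᵀ = [-684, -102, -15]ᵀ.
Row-reducing yields c₂ = -90/199, c₁ = 297/199, c₀ = -51/199.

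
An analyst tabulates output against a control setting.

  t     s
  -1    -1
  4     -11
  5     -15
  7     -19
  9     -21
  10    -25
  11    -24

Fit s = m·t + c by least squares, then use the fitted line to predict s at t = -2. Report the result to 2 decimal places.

ŝ = 0.36

Normal-equation sums: Σt·t = 393, Σt = 45, Σ1 = 7.
For Mᵀs: Σt·s = -954, Σs = -116.
Eliminating c: 7·(row 1) − 45·(row 2) gives 726·m = 7·(-954) − 45·(-116) = -1458, so m = -243/121.
Then c = ((-116) − 45·(-243/121))/7 = -443/121.
At t = -2: ŝ = (-243/121)·(-2) + (-443/121)·(1) = 43/121.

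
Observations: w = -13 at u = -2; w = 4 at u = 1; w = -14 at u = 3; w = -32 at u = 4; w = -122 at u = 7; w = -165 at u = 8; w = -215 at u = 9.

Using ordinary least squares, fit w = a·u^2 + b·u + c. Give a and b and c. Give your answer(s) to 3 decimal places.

From the data, Σu^2·u^2 = 13412, Σu^2·u = 1668, Σu^2 = 224, Σu·u = 224, Σu = 30, Σ1 = 7.
And Σu^2·w = -34639, Σu·w = -4249, Σw = -557.
Solving the 3×3 system (Gaussian elimination) gives a = -31329/10346, b = 8737/2956, c = 48227/10346.

a = -3.028, b = 2.956, c = 4.661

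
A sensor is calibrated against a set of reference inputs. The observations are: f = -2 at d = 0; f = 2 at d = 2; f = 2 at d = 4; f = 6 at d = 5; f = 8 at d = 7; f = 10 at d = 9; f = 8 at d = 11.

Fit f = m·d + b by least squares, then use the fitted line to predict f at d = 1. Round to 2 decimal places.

f̂ = 0.34

Forming XᵀX = [[296, 38]; [38, 7]] and Xᵀf = [276, 34]ᵀ gives XᵀX·[m, b]ᵀ = Xᵀf.
det = 296·7 − 38² = 628.
m = (276·7 − 38·34)/628 = 160/157; b = (296·34 − 38·276)/628 = -106/157.
At d = 1: f̂ = (160/157)·(1) + (-106/157)·(1) = 54/157.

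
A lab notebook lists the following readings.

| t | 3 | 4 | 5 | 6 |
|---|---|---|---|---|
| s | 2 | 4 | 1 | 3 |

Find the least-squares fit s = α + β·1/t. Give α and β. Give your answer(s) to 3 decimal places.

Compute the Gram sums: Σ1 = 4, Σ1/t = 19/20, Σ1/t·1/t = 869/3600.
Right-hand side: Σs = 10, Σ1/t·s = 71/30.
Eliminating β: (869/3600)·(row 1) − (19/20)·(row 2) gives (227/3600)·α = (869/3600)·10 − (19/20)·(71/30) = 149/900, so α = 596/227.
Then β = ((71/30) − (19/20)·(596/227))/(869/3600) = -120/227.

α = 2.626, β = -0.529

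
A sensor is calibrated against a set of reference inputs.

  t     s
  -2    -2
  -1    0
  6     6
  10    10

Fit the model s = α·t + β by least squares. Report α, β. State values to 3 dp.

α = 0.957, β = 0.390

Normal-equation sums: Σt·t = 141, Σt = 13, Σ1 = 4.
And Σt·s = 140, Σs = 14.
So XᵀX·[α, β]ᵀ = Xᵀs: [[141, 13]; [13, 4]]·[α, β]ᵀ = [140, 14]ᵀ.
Δ = 141·4 − 13² = 395.
α = (140·4 − 13·14)/395 = 378/395; β = (141·14 − 13·140)/395 = 154/395.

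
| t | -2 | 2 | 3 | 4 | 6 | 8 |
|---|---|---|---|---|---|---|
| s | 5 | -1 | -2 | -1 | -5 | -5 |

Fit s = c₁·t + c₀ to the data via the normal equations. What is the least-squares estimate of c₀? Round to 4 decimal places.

c₀ = 2.0588

From the data, Σt·t = 133, Σt = 21, Σ1 = 6.
Right-hand side: Σt·s = -92, Σs = -9.
Eliminating c₀: 6·(row 1) − 21·(row 2) gives 357·c₁ = 6·(-92) − 21·(-9) = -363, so c₁ = -121/119.
Then c₀ = ((-9) − 21·(-121/119))/6 = 35/17.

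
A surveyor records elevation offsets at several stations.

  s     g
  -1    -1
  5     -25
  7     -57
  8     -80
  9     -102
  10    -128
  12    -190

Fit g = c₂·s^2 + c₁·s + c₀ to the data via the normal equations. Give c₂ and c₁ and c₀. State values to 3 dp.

MᵀM·[c₂, c₁, c₀]ᵀ = Mᵀg reads: 44420·c₂ + 4436·c₁ + 464·c₀ = -56961;  4436·c₂ + 464·c₁ + 50·c₀ = -5641;  464·c₂ + 50·c₁ + 7·c₀ = -583.
Row-reducing yields c₂ = -263191/176568, c₁ = 322717/176568, c₀ = 72515/29428.

c₂ = -1.491, c₁ = 1.828, c₀ = 2.464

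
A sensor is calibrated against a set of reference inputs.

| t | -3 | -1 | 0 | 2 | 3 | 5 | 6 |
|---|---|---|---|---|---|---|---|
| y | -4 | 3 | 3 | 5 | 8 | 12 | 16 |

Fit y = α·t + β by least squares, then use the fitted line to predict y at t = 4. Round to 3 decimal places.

AᵀA·[α, β]ᵀ = Aᵀy reads: 84·α + 12·β = 199;  12·α + 7·β = 43.
Determinant 84·7 − 12² = 444.
α = (199·7 − 12·43)/444 = 877/444; β = (84·43 − 12·199)/444 = 102/37.
At t = 4: ŷ = (877/444)·(4) + (102/37)·(1) = 1183/111.

ŷ = 10.658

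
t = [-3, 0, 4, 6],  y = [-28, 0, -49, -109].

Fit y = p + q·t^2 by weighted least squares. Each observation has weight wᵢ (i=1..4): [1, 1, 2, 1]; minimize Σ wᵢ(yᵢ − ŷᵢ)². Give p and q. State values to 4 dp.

p = -0.4627, q = -3.0219

Normal-equation sums: Σwᵢ·1 = 5, Σwᵢ·t^2 = 77, Σwᵢ·t^2·t^2 = 1889.
Right-hand side: Σwᵢ·y = -235, Σwᵢ·t^2·y = -5744.
Eliminating q: 1889·(row 1) − 77·(row 2) gives 3516·p = 1889·(-235) − 77·(-5744) = -1627, so p = -1627/3516.
Then q = ((-5744) − 77·(-1627/3516))/1889 = -10625/3516.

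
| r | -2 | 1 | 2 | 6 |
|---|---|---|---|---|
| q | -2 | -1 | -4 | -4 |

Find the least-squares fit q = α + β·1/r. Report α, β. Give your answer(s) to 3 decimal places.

α = -2.883, β = 0.456

Entries of XᵀX: Σ1 = 4, Σ1/r = 7/6, Σ1/r·1/r = 55/36.
For Xᵀq: Σq = -11, Σ1/r·q = -8/3.
XᵀX·[α, β]ᵀ = Xᵀq becomes [[4, 7/6]; [7/6, 55/36]]·[α, β]ᵀ = [-11, -8/3]ᵀ.
det = 4·(55/36) − (7/6)² = 19/4.
α = ((-11)·(55/36) − (7/6)·(-8/3))/(19/4) = -493/171; β = (4·(-8/3) − (7/6)·(-11))/(19/4) = 26/57.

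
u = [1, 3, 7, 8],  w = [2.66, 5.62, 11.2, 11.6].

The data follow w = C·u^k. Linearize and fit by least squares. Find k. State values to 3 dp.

Let Y = ln w. Fitting Y = k·ln u + ln C by least squares:
Σln u = 5.1240, Σ(ln u)² = 9.3176, Σln w = 7.5716, Σln u·ln w = 11.6944.
Equations: 9.3176·k + 5.1240·ln C = 11.6944;  5.1240·k + 4·ln C = 7.5716.
Δ = 9.3176·4 − (5.1240)² = 11.0154; k = (11.6944·4 − 5.1240·7.5716)/11.0154 = 0.72456, ln C = (9.3176·7.5716 − 5.1240·11.6944)/11.0154 = 0.96474.

k = 0.725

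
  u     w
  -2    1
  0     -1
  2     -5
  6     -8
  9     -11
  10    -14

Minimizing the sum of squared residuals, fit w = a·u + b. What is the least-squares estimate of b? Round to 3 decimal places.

b = -1.483

The normal system XᵀX·[a, b]ᵀ = Xᵀw is [[225, 25]; [25, 6]]·[a, b]ᵀ = [-299, -38]ᵀ.
Determinant 225·6 − 25² = 725.
a = ((-299)·6 − 25·(-38))/725 = -844/725; b = (225·(-38) − 25·(-299))/725 = -43/29.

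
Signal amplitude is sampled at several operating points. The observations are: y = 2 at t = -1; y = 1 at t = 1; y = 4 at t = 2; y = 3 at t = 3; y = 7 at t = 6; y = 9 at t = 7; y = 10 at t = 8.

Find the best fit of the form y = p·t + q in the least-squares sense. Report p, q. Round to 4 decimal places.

p = 0.9979, q = 1.4364

Forming AᵀA = [[164, 26]; [26, 7]] and Aᵀy = [201, 36]ᵀ gives AᵀA·[p, q]ᵀ = Aᵀy.
Determinant 164·7 − 26² = 472.
p = (201·7 − 26·36)/472 = 471/472; q = (164·36 − 26·201)/472 = 339/236.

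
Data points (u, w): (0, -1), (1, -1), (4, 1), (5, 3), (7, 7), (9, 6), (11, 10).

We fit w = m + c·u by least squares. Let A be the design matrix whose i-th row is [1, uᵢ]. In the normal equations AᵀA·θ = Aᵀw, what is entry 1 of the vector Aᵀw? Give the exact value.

25

Entry 1 ↔ basis 1, so (Aᵀw)_{1} = Σᵢ wᵢ = (1)·(-1) + (1)·(-1) + (1)·(1) + (1)·(3) + (1)·(7) + (1)·(6) + (1)·(10) = 25.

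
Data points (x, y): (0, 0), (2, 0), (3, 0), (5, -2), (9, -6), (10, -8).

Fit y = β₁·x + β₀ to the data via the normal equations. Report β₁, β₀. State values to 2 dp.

The normal system MᵀM·[β₁, β₀]ᵀ = Mᵀy is [[219, 29]; [29, 6]]·[β₁, β₀]ᵀ = [-144, -16]ᵀ.
Determinant 219·6 − 29² = 473.
β₁ = ((-144)·6 − 29·(-16))/473 = -400/473; β₀ = (219·(-16) − 29·(-144))/473 = 672/473.

β₁ = -0.85, β₀ = 1.42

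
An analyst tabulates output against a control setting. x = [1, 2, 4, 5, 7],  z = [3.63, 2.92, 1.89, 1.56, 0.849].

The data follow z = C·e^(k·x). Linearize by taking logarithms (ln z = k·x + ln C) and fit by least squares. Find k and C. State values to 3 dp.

Linearized form: ln z = k·x + ln C. From the 5 transformed points,
Sums: Σx = 19.0000, Σ(x)² = 95.0000, Σln z = 3.2784, Σx·ln z = 7.0563.
Normal system: [[95.0000, 19.0000]; [19.0000, 5]]·[k, ln C]ᵀ = [7.0563, 3.2784]ᵀ.
Slope k = (n·Σx·ln z − Σx·Σln z)/(n·Σ(x)² − (Σx)²) = (5·7.0563 − 19.0000·3.2784)/114.0000 = -0.23691; ln C = (Σln z − k·Σx)/n = 1.55594, so C = exp(1.55594) = 4.73955.

k = -0.237, C = 4.740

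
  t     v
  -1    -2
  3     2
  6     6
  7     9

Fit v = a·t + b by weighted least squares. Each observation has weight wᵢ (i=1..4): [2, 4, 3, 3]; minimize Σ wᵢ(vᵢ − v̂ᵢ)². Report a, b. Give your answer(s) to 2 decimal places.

a = 1.34, b = -1.41

Compute the Gram sums: Σwᵢ·t·t = 293, Σwᵢ·t = 49, Σwᵢ·1 = 12.
For AᵀWv: Σwᵢ·t·v = 325, Σwᵢ·v = 49.
Determinant 293·12 − 49² = 1115.
a = (325·12 − 49·49)/1115 = 1499/1115; b = (293·49 − 49·325)/1115 = -1568/1115.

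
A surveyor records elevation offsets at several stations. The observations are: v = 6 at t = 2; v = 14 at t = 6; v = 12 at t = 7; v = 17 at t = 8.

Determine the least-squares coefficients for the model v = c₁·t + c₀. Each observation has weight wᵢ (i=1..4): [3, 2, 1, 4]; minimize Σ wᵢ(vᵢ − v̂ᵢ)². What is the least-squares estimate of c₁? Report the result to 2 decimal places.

c₁ = 1.78

From the data, Σwᵢ·t·t = 389, Σwᵢ·t = 57, Σwᵢ·1 = 10.
For MᵀWv: Σwᵢ·t·v = 832, Σwᵢ·v = 126.
Δ = 389·10 − 57² = 641.
c₁ = (832·10 − 57·126)/641 = 1138/641; c₀ = (389·126 − 57·832)/641 = 1590/641.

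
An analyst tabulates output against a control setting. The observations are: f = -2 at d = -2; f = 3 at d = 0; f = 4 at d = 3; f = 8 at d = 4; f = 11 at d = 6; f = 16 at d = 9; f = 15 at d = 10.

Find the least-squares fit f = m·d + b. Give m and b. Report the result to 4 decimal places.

The normal equations are: 246·m + 30·b = 408;  30·m + 7·b = 55.
(Σd·d = 246, Σd = 30, Σ1 = 7, Σd·f = 408, Σf = 55.)
Δ = 246·7 − 30² = 822.
m = (408·7 − 30·55)/822 = 201/137; b = (246·55 − 30·408)/822 = 215/137.

m = 1.4672, b = 1.5693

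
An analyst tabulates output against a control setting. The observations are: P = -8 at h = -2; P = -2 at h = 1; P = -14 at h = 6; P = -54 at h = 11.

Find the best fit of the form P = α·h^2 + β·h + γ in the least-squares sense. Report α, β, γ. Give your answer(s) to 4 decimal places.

From the data, Σh^2·h^2 = 15954, Σh^2·h = 1540, Σh^2 = 162, Σh·h = 162, Σh = 16, Σ1 = 4.
Right-hand side: Σh^2·P = -7072, Σh·P = -664, ΣP = -78.
So AᵀA·[α, β, γ]ᵀ = AᵀP: [[15954, 1540, 162]; [1540, 162, 16]; [162, 16, 4]]·[α, β, γ]ᵀ = [-7072, -664, -78]ᵀ.
Solving the 3×3 system (Gaussian elimination) gives α = -6949/12485, β = 18406/12485, γ = -35647/12485.

α = -0.5566, β = 1.4742, γ = -2.8552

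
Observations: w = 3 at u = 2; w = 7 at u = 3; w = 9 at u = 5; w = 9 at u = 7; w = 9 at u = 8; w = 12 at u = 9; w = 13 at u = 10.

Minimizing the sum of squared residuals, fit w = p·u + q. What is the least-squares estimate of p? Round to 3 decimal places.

Entries of XᵀX: Σu·u = 332, Σu = 44, Σ1 = 7.
For Xᵀw: Σu·w = 445, Σw = 62.
So XᵀX·[p, q]ᵀ = Xᵀw: [[332, 44]; [44, 7]]·[p, q]ᵀ = [445, 62]ᵀ.
Determinant 332·7 − 44² = 388.
p = (445·7 − 44·62)/388 = 387/388; q = (332·62 − 44·445)/388 = 251/97.

p = 0.997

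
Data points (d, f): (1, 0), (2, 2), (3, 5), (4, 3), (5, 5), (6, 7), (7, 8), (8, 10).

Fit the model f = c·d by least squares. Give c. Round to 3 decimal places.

c = 1.147

Normal-equation sums: Σd·d = 204.
Right-hand side: Σd·f = 234.
So XᵀX·[c]ᵀ = Xᵀf: [[204]]·[c]ᵀ = [234]ᵀ.
c = 234/204 = 1.14706.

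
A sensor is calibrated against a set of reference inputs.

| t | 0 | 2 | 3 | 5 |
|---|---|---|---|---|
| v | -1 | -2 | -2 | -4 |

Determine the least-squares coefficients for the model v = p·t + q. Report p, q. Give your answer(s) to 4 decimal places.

The normal system AᵀA·[p, q]ᵀ = Aᵀv is [[38, 10]; [10, 4]]·[p, q]ᵀ = [-30, -9]ᵀ.
Eliminating q: 4·(row 1) − 10·(row 2) gives 52·p = 4·(-30) − 10·(-9) = -30, so p = -15/26.
Then q = ((-9) − 10·(-15/26))/4 = -21/26.

p = -0.5769, q = -0.8077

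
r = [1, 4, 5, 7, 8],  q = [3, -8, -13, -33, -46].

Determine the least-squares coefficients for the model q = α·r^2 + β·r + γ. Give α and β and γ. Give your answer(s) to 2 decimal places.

α = -0.92, β = 1.32, γ = 2.43

Normal-equation sums: Σr^2·r^2 = 7379, Σr^2·r = 1045, Σr^2 = 155, Σr·r = 155, Σr = 25, Σ1 = 5.
For Aᵀq: Σr^2·q = -5011, Σr·q = -693, Σq = -97.
Row-reducing yields α = -11/12, β = 79/60, γ = 73/30.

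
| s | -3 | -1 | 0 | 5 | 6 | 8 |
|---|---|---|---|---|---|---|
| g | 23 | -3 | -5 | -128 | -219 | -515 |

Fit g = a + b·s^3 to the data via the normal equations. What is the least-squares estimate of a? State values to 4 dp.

The normal equations are: 6·a + 825·b = -847;  825·a + 325155·b = -327602.
(Σ1 = 6, Σs^3 = 825, Σs^3·s^3 = 325155, Σg = -847, Σs^3·g = -327602.)
det = 6·325155 − 825² = 1270305.
a = ((-847)·325155 − 825·(-327602))/1270305 = -114103/28229; b = (6·(-327602) − 825·(-847))/1270305 = -422279/423435.

a = -4.0420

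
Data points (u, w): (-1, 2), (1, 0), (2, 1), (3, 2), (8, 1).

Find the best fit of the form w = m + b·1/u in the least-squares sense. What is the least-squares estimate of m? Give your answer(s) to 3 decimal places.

Setting ∂/∂m … = 0 gives: 5·m + (23/24)·b = 6;  (23/24)·m + (1369/576)·b = -17/24.
Determinant 5·(1369/576) − (23/24)² = 1579/144.
m = (6·(1369/576) − (23/24)·(-17/24))/(1579/144) = 8605/6316; b = (5·(-17/24) − (23/24)·6)/(1579/144) = -1338/1579.

m = 1.362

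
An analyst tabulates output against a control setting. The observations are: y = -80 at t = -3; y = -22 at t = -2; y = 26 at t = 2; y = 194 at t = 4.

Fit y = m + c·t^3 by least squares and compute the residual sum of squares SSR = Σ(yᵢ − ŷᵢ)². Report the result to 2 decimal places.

SSR = 0.47

The normal equations are: 4·m + 37·c = 118;  37·m + 4953·c = 14960.
(Σ1 = 4, Σt^3 = 37, Σt^3·t^3 = 4953, Σy = 118, Σt^3·y = 14960.)
Determinant 4·4953 − 37² = 18443.
m = (118·4953 − 37·14960)/18443 = 30934/18443; c = (4·14960 − 37·118)/18443 = 55474/18443.
Residuals: -8576/18443, 7112/18443, 4792/18443, -3328/18443; SSR = 8576/18443.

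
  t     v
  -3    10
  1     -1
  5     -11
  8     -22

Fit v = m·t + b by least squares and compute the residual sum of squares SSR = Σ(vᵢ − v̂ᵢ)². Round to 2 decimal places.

SSR = 3.22

From the data, Σt·t = 99, Σt = 11, Σ1 = 4.
For Aᵀv: Σt·v = -262, Σv = -24.
Δ = 99·4 − 11² = 275.
m = ((-262)·4 − 11·(-24))/275 = -784/275; b = (99·(-24) − 11·(-262))/275 = 46/25.
Residuals: -108/275, 3/275, 389/275, -284/275; SSR = 886/275.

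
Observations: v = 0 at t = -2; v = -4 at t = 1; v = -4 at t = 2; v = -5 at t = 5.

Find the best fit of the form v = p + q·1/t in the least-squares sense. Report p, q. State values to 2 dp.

The normal equations are: 4·p + (6/5)·q = -13;  (6/5)·p + (77/50)·q = -7.
Determinant 4·(77/50) − (6/5)² = 118/25.
p = ((-13)·(77/50) − (6/5)·(-7))/(118/25) = -581/236; q = (4·(-7) − (6/5)·(-13))/(118/25) = -155/59.

p = -2.46, q = -2.63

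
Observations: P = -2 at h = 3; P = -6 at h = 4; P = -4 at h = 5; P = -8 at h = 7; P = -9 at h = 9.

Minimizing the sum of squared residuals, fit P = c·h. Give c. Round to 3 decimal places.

Forming MᵀM = [[180]] and MᵀP = [-187]ᵀ gives MᵀM·[c]ᵀ = MᵀP.
c = (-187)/180 = -1.03889.

c = -1.039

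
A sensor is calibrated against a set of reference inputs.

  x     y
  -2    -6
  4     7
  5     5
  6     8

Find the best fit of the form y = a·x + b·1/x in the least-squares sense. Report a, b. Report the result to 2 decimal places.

Entries of MᵀM: Σx·x = 81, Σx·1/x = 4, Σ1/x·1/x = 1369/3600.
And Σx·y = 113, Σ1/x·y = 85/12.
So MᵀM·[a, b]ᵀ = Mᵀy: [[81, 4]; [4, 1369/3600]]·[a, b]ᵀ = [113, 85/12]ᵀ.
Eliminating b: (1369/3600)·(row 1) − 4·(row 2) gives (5921/400)·a = (1369/3600)·113 − 4·(85/12) = 52697/3600, so a = 52697/53289.
Then b = ((85/12) − 4·(52697/53289))/(1369/3600) = 48700/5921.

a = 0.99, b = 8.22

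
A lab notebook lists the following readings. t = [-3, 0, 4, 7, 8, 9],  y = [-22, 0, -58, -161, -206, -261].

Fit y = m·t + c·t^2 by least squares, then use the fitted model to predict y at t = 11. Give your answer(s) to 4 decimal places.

ŷ = -384.2894

Setting ∂/∂m … = 0 gives: 219·m + 1621·c = -5290;  1621·m + 13395·c = -43340.
(Σt·t = 219, Σt·t^2 = 1621, Σt^2·t^2 = 13395, Σt·y = -5290, Σt^2·y = -43340.)
Eliminating c: 13395·(row 1) − 1621·(row 2) gives 305864·m = 13395·(-5290) − 1621·(-43340) = -605410, so m = -23285/11764.
Then c = ((-43340) − 1621·(-23285/11764))/13395 = -35245/11764.
At t = 11: ŷ = (-23285/11764)·(11) + (-35245/11764)·(121) = -1130195/2941.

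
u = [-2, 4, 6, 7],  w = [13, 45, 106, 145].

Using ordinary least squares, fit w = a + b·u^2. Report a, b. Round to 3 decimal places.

Setting ∂/∂a … = 0 gives: 4·a + 105·b = 309;  105·a + 3969·b = 11693.
det = 4·3969 − 105² = 4851.
a = (309·3969 − 105·11693)/4851 = -64/231; b = (4·11693 − 105·309)/4851 = 14327/4851.

a = -0.277, b = 2.953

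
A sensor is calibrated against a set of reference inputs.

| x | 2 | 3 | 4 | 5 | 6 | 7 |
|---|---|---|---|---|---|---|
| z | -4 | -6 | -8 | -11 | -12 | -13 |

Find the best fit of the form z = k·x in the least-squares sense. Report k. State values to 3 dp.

k = -1.986

MᵀM·[k]ᵀ = Mᵀz reads: 139·k = -276.
(Σx·x = 139, Σx·z = -276.)
k = (-276)/139 = -1.98561.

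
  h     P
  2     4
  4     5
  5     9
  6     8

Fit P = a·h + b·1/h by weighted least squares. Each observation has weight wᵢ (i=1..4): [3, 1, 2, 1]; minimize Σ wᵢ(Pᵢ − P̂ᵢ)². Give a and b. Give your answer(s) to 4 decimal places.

a = 1.4703, b = 2.0550

Forming XᵀWX = [[114, 7]; [7, 3313/3600]] and XᵀWP = [182, 731/60]ᵀ gives XᵀWX·[a, b]ᵀ = XᵀWP.
det = 114·(3313/3600) − 7² = 33547/600.
a = (182·(3313/3600) − 7·(731/60))/(33547/600) = 147973/100641; b = (114·(731/60) − 7·182)/(33547/600) = 68940/33547.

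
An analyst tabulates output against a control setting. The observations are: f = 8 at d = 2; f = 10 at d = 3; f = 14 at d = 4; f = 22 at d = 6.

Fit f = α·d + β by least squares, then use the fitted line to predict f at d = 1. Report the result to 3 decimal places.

The normal equations are: 65·α + 15·β = 234;  15·α + 4·β = 54.
(Σd·d = 65, Σd = 15, Σ1 = 4, Σd·f = 234, Σf = 54.)
det = 65·4 − 15² = 35.
α = (234·4 − 15·54)/35 = 18/5; β = (65·54 − 15·234)/35 = 0.
At d = 1: f̂ = (18/5)·(1) + (0)·(1) = 18/5.

f̂ = 3.600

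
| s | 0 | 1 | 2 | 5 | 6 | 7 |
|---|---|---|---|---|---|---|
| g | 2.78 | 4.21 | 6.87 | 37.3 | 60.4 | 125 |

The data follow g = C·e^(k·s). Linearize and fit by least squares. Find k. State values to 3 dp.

With ln gᵢ as the transformed response and sᵢ as the regressor:
Σs = 21.0000, Σ(s)² = 115.0000, Σln g = 16.9354, Σs·ln g = 81.7909.
Equations: 115.0000·k + 21.0000·ln C = 81.7909;  21.0000·k + 6·ln C = 16.9354.
Δ = 115.0000·6 − (21.0000)² = 249.0000; k = (81.7909·6 − 21.0000·16.9354)/249.0000 = 0.54258, ln C = (115.0000·16.9354 − 21.0000·81.7909)/249.0000 = 0.92353.

k = 0.543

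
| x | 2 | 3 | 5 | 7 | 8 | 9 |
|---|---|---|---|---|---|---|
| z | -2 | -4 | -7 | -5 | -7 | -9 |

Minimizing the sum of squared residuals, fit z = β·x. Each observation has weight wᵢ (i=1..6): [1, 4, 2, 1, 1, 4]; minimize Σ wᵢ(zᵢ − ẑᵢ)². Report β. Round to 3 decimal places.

Entries of MᵀWM: Σwᵢ·x·x = 527.
Moment sums: Σwᵢ·x·z = -537.
MᵀWM·[β]ᵀ = MᵀWz becomes [[527]]·[β]ᵀ = [-537]ᵀ.
Hence β = -537 / 527 ≈ -1.01898.

β = -1.019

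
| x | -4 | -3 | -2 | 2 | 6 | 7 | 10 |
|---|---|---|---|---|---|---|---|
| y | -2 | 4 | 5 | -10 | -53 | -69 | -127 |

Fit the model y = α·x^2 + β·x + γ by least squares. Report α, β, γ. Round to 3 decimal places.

Sums needed: Σx^2·x^2 = 14066, Σx^2·x = 1468, Σx^2 = 218, Σx·x = 218, Σx = 16, Σ1 = 7.
And Σx^2·y = -18005, Σx·y = -2105, Σy = -252.
AᵀA·[α, β, γ]ᵀ = Aᵀy becomes [[14066, 1468, 218]; [1468, 218, 16]; [218, 16, 7]]·[α, β, γ]ᵀ = [-18005, -2105, -252]ᵀ.
Inverting the 3×3 Gram matrix, [α, β, γ]ᵀ = [-1260269/1329594, -4469243/1329594, 266401/221599]ᵀ.

α = -0.948, β = -3.361, γ = 1.202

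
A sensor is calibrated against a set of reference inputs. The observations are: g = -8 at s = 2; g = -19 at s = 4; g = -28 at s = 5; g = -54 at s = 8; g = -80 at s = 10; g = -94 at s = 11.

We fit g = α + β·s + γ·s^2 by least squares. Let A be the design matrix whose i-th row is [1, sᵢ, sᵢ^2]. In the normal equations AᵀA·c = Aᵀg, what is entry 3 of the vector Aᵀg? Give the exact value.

Entry 3 ↔ basis s^2, so (Aᵀg)_{3} = Σᵢ (s^2)·gᵢ = (4)·(-8) + (16)·(-19) + (25)·(-28) + (64)·(-54) + (100)·(-80) + (121)·(-94) = -23866.

-23866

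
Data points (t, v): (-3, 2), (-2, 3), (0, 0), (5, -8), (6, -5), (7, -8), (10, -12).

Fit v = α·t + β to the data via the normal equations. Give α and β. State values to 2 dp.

α = -1.13, β = -0.30

The normal equations are: 223·α + 23·β = -258;  23·α + 7·β = -28.
(Σt·t = 223, Σt = 23, Σ1 = 7, Σt·v = -258, Σv = -28.)
Determinant 223·7 − 23² = 1032.
α = ((-258)·7 − 23·(-28))/1032 = -581/516; β = (223·(-28) − 23·(-258))/1032 = -155/516.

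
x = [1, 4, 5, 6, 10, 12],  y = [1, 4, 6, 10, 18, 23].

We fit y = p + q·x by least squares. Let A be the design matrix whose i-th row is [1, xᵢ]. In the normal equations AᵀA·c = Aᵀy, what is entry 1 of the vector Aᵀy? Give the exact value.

Entry 1 ↔ basis 1, so (Aᵀy)_{1} = Σᵢ yᵢ = (1)·(1) + (1)·(4) + (1)·(6) + (1)·(10) + (1)·(18) + (1)·(23) = 62.

62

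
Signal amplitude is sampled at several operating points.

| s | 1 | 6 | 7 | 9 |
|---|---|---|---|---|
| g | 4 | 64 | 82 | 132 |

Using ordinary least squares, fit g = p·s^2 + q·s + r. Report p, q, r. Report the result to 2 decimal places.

With design matrix M, MᵀM = [[10259, 1289, 167]; [1289, 167, 23]; [167, 23, 4]] and Mᵀg = [17018, 2150, 282]ᵀ.
Row-reducing yields p = 1417/1023, q = 2153/1023, r = 194/341.

p = 1.39, q = 2.10, r = 0.57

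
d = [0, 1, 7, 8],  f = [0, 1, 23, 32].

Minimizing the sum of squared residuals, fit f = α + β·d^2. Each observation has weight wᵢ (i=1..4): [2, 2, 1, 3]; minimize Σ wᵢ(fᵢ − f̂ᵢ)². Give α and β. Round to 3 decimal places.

From the data, Σwᵢ·1 = 8, Σwᵢ·d^2 = 243, Σwᵢ·d^2·d^2 = 14691.
Moment sums: Σwᵢ·f = 121, Σwᵢ·d^2·f = 7273.
AᵀWA·[α, β]ᵀ = AᵀWf becomes [[8, 243]; [243, 14691]]·[α, β]ᵀ = [121, 7273]ᵀ.
Eliminating β: 14691·(row 1) − 243·(row 2) gives 58479·α = 14691·121 − 243·7273 = 10272, so α = 3424/19493.
Then β = (7273 − 243·(3424/19493))/14691 = 28781/58479.

α = 0.176, β = 0.492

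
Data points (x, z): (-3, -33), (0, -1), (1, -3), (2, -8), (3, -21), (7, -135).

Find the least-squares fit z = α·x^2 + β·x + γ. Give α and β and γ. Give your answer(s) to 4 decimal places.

The normal system AᵀA·[α, β, γ]ᵀ = Aᵀz is [[2580, 352, 72]; [352, 72, 10]; [72, 10, 6]]·[α, β, γ]ᵀ = [-7136, -928, -201]ᵀ.
Solving the 3×3 system (Gaussian elimination) gives α = -46432/15423, β = 19595/10282, γ = -8474/15423.

α = -3.0106, β = 1.9058, γ = -0.5494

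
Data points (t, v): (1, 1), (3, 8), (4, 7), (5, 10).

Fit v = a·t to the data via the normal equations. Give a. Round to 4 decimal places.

With design matrix A, AᵀA = [[51]] and Aᵀv = [103]ᵀ.
Hence a = 103 / 51 ≈ 2.01961.

a = 2.0196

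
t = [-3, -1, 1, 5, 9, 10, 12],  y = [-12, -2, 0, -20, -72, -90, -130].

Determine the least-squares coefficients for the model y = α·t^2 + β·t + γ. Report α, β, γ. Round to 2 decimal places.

Forming XᵀX = [[38005, 3555, 361]; [3555, 361, 33]; [361, 33, 7]] and Xᵀy = [-34162, -3170, -326]ᵀ gives XᵀX·[α, β, γ]ᵀ = Xᵀy.
Row-reducing yields α = -10340/10551, β = 3132/3517, γ = -2422/10551.

α = -0.98, β = 0.89, γ = -0.23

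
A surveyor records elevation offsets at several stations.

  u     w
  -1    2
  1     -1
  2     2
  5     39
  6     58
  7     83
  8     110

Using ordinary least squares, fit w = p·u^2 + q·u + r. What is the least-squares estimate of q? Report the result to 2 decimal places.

q = -1.80

Normal-equation sums: Σu^2·u^2 = 8436, Σu^2·u = 1204, Σu^2 = 180, Σu·u = 180, Σu = 28, Σ1 = 7.
And Σu^2·w = 14179, Σu·w = 2005, Σw = 293.
MᵀM·[p, q, r]ᵀ = Mᵀw becomes [[8436, 1204, 180]; [1204, 180, 28]; [180, 28, 7]]·[p, q, r]ᵀ = [14179, 2005, 293]ᵀ.
Inverting the 3×3 Gram matrix, [p, q, r]ᵀ = [42585/21568, -38897/21568, -4585/2696]ᵀ.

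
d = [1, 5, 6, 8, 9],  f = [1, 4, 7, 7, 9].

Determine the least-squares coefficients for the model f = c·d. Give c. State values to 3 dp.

c = 0.966

The normal equations are: 207·c = 200.
(Σd·d = 207, Σd·f = 200.)
c = 200/207 = 0.966184.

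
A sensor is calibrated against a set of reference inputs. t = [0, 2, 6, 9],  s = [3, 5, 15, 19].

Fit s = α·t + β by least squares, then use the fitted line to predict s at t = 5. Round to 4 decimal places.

Entries of XᵀX: Σt·t = 121, Σt = 17, Σ1 = 4.
Moment sums: Σt·s = 271, Σs = 42.
So XᵀX·[α, β]ᵀ = Xᵀs: [[121, 17]; [17, 4]]·[α, β]ᵀ = [271, 42]ᵀ.
Determinant 121·4 − 17² = 195.
α = (271·4 − 17·42)/195 = 74/39; β = (121·42 − 17·271)/195 = 95/39.
At t = 5: ŝ = (74/39)·(5) + (95/39)·(1) = 155/13.

ŝ = 11.9231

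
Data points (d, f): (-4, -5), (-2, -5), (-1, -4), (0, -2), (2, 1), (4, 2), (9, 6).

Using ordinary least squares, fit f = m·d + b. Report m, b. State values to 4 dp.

m = 0.9392, b = -2.0734

Entries of AᵀA: Σd·d = 122, Σd = 8, Σ1 = 7.
For Aᵀf: Σd·f = 98, Σf = -7.
det = 122·7 − 8² = 790.
m = (98·7 − 8·(-7))/790 = 371/395; b = (122·(-7) − 8·98)/790 = -819/395.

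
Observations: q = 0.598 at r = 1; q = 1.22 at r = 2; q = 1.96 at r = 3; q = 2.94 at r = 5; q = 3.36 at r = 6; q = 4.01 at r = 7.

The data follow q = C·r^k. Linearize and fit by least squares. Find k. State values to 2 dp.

Taking logs, ln q = k·ln r + ln C, so regress ln q on ln r.
Over the data: Σln r = 7.1389, Σ(ln r)² = 11.2747, Σln q = 4.0368, Σln r·ln q = 7.4867.
Normal system: [[11.2747, 7.1389]; [7.1389, 6]]·[k, ln C]ᵀ = [7.4867, 4.0368]ᵀ.
Solving (det = 16.6845): k = 0.96511, ln C = -0.47551.

k = 0.97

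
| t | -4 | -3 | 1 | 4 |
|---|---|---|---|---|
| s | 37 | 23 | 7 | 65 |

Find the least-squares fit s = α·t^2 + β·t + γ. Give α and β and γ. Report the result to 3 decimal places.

The normal equations are: 594·α + (-26)·β + 42·γ = 1846;  (-26)·α + 42·β + (-2)·γ = 50;  42·α + (-2)·β + 4·γ = 132.
Solving the 3×3 system (Gaussian elimination) gives α = 2430/781, β = 2506/781, γ = 1511/781.

α = 3.111, β = 3.209, γ = 1.935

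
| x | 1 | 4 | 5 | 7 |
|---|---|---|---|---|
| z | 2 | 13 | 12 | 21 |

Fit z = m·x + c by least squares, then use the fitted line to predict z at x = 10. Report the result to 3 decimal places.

ẑ = 29.480

Setting ∂/∂m … = 0 gives: 91·m + 17·c = 261;  17·m + 4·c = 48.
Δ = 91·4 − 17² = 75.
m = (261·4 − 17·48)/75 = 76/25; c = (91·48 − 17·261)/75 = -23/25.
At x = 10: ẑ = (76/25)·(10) + (-23/25)·(1) = 737/25.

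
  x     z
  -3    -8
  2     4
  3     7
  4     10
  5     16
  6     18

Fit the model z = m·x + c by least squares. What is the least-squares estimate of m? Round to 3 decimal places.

MᵀM·[m, c]ᵀ = Mᵀz reads: 99·m + 17·c = 281;  17·m + 6·c = 47.
det = 99·6 − 17² = 305.
m = (281·6 − 17·47)/305 = 887/305; c = (99·47 − 17·281)/305 = -124/305.

m = 2.908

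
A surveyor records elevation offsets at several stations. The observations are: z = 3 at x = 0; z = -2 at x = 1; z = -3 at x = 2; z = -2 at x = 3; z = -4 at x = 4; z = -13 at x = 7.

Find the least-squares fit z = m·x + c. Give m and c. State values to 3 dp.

Normal-equation sums: Σx·x = 79, Σx = 17, Σ1 = 6.
Moment sums: Σx·z = -121, Σz = -21.
Normal equations: [[79, 17]; [17, 6]]·[m, c]ᵀ = [-121, -21]ᵀ.
Δ = 79·6 − 17² = 185.
m = ((-121)·6 − 17·(-21))/185 = -369/185; c = (79·(-21) − 17·(-121))/185 = 398/185.

m = -1.995, c = 2.151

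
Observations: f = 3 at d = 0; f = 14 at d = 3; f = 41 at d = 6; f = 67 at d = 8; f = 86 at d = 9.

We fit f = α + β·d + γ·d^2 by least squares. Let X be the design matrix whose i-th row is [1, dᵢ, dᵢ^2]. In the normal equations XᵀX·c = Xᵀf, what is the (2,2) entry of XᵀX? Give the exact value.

190

Row 2 ↔ basis d, column 2 ↔ basis d, so (XᵀX)_{2,2} = Σᵢ (d)·(d) = (0)·(0) + (3)·(3) + (6)·(6) + (8)·(8) + (9)·(9) = 190.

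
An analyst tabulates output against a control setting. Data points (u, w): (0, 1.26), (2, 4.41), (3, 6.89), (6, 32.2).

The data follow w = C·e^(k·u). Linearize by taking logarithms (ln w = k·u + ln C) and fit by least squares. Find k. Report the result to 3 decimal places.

k = 0.534

Let Y = ln w. Fitting Y = k·u + ln C by least squares:
Σu = 11.0000, Σ(u)² = 49.0000, Σln w = 7.1170, Σu·ln w = 29.5898.
Normal system: [[49.0000, 11.0000]; [11.0000, 4]]·[k, ln C]ᵀ = [29.5898, 7.1170]ᵀ.
Δ = 49.0000·4 − (11.0000)² = 75.0000; k = (29.5898·4 − 11.0000·7.1170)/75.0000 = 0.53429, ln C = (49.0000·7.1170 − 11.0000·29.5898)/75.0000 = 0.30996.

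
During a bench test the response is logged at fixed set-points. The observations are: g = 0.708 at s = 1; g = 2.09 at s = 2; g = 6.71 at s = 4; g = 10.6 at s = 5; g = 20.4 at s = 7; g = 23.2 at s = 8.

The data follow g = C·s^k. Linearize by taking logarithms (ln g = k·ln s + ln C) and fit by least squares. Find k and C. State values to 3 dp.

Let Y = ln g. Fitting Y = k·ln s + ln C by least squares:
Over the data: Σln s = 7.7142, Σ(ln s)² = 13.1032, Σln g = 10.8160, Σln s·ln g = 19.3556.
Normal system: [[13.1032, 7.7142]; [7.7142, 6]]·[k, ln C]ᵀ = [19.3556, 10.8160]ᵀ.
Slope k = (n·Σln s·ln g − Σln s·Σln g)/(n·Σ(ln s)² − (Σln s)²) = (6·19.3556 − 7.7142·10.8160)/19.1098 = 1.71098; ln C = (Σln g − k·Σln s)/n = -0.39715, so C = exp(-0.39715) = 0.67223.

k = 1.711, C = 0.672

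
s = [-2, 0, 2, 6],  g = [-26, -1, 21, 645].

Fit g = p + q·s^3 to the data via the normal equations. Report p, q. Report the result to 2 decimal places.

XᵀX·[p, q]ᵀ = Xᵀg reads: 4·p + 216·q = 639;  216·p + 46784·q = 139696.
Eliminating q: 46784·(row 1) − 216·(row 2) gives 140480·p = 46784·639 − 216·139696 = -279360, so p = -873/439.
Then q = (139696 − 216·(-873/439))/46784 = 10519/3512.

p = -1.99, q = 3.00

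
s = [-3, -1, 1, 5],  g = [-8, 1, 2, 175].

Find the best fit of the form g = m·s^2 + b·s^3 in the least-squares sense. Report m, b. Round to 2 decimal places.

Compute the Gram sums: Σs^2·s^2 = 708, Σs^2·s^3 = 2882, Σs^3·s^3 = 16356.
And Σs^2·g = 4306, Σs^3·g = 22092.
AᵀA·[m, b]ᵀ = Aᵀg becomes [[708, 2882]; [2882, 16356]]·[m, b]ᵀ = [4306, 22092]ᵀ.
Eliminating b: 16356·(row 1) − 2882·(row 2) gives 3274124·m = 16356·4306 − 2882·22092 = 6759792, so m = 1689948/818531.
Then b = (22092 − 2882·(1689948/818531))/16356 = 807811/818531.

m = 2.06, b = 0.99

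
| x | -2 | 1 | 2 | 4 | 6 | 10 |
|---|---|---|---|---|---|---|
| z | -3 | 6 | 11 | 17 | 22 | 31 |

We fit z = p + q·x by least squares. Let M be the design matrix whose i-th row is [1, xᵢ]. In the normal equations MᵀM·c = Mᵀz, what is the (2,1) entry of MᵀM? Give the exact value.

Row 2 ↔ basis x, column 1 ↔ basis 1, so (MᵀM)_{2,1} = Σᵢ x = (-2)·(1) + (1)·(1) + (2)·(1) + (4)·(1) + (6)·(1) + (10)·(1) = 21.

21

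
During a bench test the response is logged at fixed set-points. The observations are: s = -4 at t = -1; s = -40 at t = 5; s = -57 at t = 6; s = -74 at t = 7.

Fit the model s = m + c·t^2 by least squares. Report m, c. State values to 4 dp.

m = -2.9819, c = -1.4691

Normal-equation sums: Σ1 = 4, Σt^2 = 111, Σt^2·t^2 = 4323.
Right-hand side: Σs = -175, Σt^2·s = -6682.
XᵀX·[m, c]ᵀ = Xᵀs becomes [[4, 111]; [111, 4323]]·[m, c]ᵀ = [-175, -6682]ᵀ.
Δ = 4·4323 − 111² = 4971.
m = ((-175)·4323 − 111·(-6682))/4971 = -4941/1657; c = (4·(-6682) − 111·(-175))/4971 = -7303/4971.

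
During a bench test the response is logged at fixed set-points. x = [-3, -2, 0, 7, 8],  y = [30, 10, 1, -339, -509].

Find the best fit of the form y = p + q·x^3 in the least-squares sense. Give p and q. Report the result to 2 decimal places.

p = 2.15, q = -1.00

Normal-equation sums: Σ1 = 5, Σx^3 = 820, Σx^3·x^3 = 380586.
For Aᵀy: Σy = -807, Σx^3·y = -377775.
AᵀA·[p, q]ᵀ = Aᵀy becomes [[5, 820]; [820, 380586]]·[p, q]ᵀ = [-807, -377775]ᵀ.
Eliminating q: 380586·(row 1) − 820·(row 2) gives 1230530·p = 380586·(-807) − 820·(-377775) = 2642598, so p = 188757/87895.
Then q = ((-377775) − 820·(188757/87895))/380586 = -35061/35158.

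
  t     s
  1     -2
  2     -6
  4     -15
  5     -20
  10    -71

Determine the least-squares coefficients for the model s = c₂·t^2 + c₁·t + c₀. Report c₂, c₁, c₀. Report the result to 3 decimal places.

c₂ = -0.607, c₁ = -0.918, c₀ = -1.038

Compute the Gram sums: Σt^2·t^2 = 10898, Σt^2·t = 1198, Σt^2 = 146, Σt·t = 146, Σt = 22, Σ1 = 5.
For Aᵀs: Σt^2·s = -7866, Σt·s = -884, Σs = -114.
Row-reducing yields c₂ = -641/1056, c₁ = -323/352, c₀ = -137/132.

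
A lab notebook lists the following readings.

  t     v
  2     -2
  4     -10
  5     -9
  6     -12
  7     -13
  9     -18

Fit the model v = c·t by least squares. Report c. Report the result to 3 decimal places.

c = -1.962

Normal-equation sums: Σt·t = 211.
Right-hand side: Σt·v = -414.
XᵀX·[c]ᵀ = Xᵀv becomes [[211]]·[c]ᵀ = [-414]ᵀ.
Hence c = -414 / 211 ≈ -1.96209.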